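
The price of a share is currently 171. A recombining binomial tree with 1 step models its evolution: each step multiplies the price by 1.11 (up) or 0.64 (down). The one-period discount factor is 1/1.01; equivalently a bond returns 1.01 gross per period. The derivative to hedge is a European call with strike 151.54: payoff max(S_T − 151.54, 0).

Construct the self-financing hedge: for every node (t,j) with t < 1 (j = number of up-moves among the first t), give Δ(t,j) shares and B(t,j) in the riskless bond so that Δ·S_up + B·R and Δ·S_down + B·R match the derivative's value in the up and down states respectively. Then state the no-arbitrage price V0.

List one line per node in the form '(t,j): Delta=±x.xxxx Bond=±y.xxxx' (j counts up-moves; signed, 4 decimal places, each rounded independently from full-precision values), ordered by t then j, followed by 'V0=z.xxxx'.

(0,0): Delta=0.4762 Bond=-51.5964
V0=29.8292

Risk-neutral probability p* = (R−d)/(u−d) = (1.01−0.64)/(1.11−0.64) = 0.7872.
Payoff layer (t=1): V(1,0)=0.0000, V(1,1)=38.2700
(0,0): S=171.0000. Δ = (V_up−V_dn)/(S_up−S_dn) = (38.2700−0.0000)/(189.8100−109.4400) = 0.4762. V = [p*·38.2700 + (1−p*)·0.0000]/1.01 = 29.8292. B = V − Δ·S = -51.5964.
Root portfolio cost Δ·171+B reproduces V0=29.8292.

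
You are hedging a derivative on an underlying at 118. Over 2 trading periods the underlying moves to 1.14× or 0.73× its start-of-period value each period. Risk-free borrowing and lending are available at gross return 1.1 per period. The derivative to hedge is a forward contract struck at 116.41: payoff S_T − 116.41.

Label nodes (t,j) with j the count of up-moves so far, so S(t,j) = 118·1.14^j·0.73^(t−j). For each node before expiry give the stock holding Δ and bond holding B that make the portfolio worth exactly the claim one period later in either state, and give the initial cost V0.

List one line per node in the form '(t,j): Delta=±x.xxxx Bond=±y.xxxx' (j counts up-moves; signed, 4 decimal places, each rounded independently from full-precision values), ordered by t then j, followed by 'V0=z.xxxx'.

Risk-neutral probability p* = (R−d)/(u−d) = (1.1−0.73)/(1.14−0.73) = 0.9024.
Payoff layer (t=2): V(2,0)=-53.5278, V(2,1)=-18.2104, V(2,2)=36.9428
Node (1,0) S=86.1400: V=(p*·-18.2104+(1−p*)·-53.5278)/1.1=-19.6873; Δ=(-18.2104−-53.5278)/(98.1996−62.8822)=1.0000; B=V−Δ·S=-105.8273
Node (1,1) S=134.5200: V=(p*·36.9428+(1−p*)·-18.2104)/1.1=28.6927; Δ=(36.9428−-18.2104)/(153.3528−98.1996)=1.0000; B=V−Δ·S=-105.8273
Node (0,0) S=118.0000: V=(p*·28.6927+(1−p*)·-19.6873)/1.1=21.7934; Δ=(28.6927−-19.6873)/(134.5200−86.1400)=1.0000; B=V−Δ·S=-96.2066
Self-financing check: at every node Δ·S+B equals the discounted successor values.

(0,0): Delta=1.0000 Bond=-96.2066
(1,0): Delta=1.0000 Bond=-105.8273
(1,1): Delta=1.0000 Bond=-105.8273
V0=21.7934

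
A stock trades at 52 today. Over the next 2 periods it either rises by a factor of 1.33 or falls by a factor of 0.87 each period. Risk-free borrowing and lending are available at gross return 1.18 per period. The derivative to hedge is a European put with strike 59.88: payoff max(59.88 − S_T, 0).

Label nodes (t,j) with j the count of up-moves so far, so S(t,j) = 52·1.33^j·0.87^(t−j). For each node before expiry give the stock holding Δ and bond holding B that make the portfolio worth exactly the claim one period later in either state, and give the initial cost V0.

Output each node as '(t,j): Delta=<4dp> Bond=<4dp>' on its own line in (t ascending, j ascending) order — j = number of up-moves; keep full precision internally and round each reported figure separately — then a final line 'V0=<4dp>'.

(0,0): Delta=-0.2371 Bond=13.8952
(1,0): Delta=-0.9861 Bond=50.2822
(1,1): Delta=0.0000 Bond=0.0000
V0=1.5671

Since d<R<u, set p* = (R−d)/(u−d) = 0.6739; price each node as the discounted p*-expectation of its children.
At expiry t=2: V(2,0)=20.5212, V(2,1)=0.0000, V(2,2)=0.0000
(1,0): S=45.2400. Δ = (V_up−V_dn)/(S_up−S_dn) = (0.0000−20.5212)/(60.1692−39.3588) = -0.9861. V = [p*·0.0000 + (1−p*)·20.5212]/1.18 = 5.6709. B = V − Δ·S = 50.2822.
(1,1): S=69.1600. Δ = (V_up−V_dn)/(S_up−S_dn) = (0.0000−0.0000)/(91.9828−60.1692) = 0.0000. V = [p*·0.0000 + (1−p*)·0.0000]/1.18 = 0.0000. B = V − Δ·S = 0.0000.
(0,0): S=52.0000. Δ = (V_up−V_dn)/(S_up−S_dn) = (0.0000−5.6709)/(69.1600−45.2400) = -0.2371. V = [p*·0.0000 + (1−p*)·5.6709]/1.18 = 1.5671. B = V − Δ·S = 13.8952.
Self-financing check: at every node Δ·S+B equals the discounted successor values.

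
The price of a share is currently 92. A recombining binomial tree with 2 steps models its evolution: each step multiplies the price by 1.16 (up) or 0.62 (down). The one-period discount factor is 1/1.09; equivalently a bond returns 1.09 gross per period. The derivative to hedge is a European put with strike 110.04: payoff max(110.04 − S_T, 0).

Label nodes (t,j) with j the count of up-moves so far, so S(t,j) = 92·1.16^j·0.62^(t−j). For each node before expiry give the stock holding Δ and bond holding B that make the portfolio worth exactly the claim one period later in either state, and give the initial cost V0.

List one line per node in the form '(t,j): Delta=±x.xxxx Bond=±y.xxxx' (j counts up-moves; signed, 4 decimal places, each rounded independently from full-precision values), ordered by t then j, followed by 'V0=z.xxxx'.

Risk-neutral probability p* = (R−d)/(u−d) = (1.09−0.62)/(1.16−0.62) = 0.8704.
Terminal payoffs: V(2,0)=74.6752, V(2,1)=43.8736, V(2,2)=0.0000
Node (1,0) S=57.0400: V=(p*·43.8736+(1−p*)·74.6752)/1.09=43.9141; Δ=(43.8736−74.6752)/(66.1664−35.3648)=-1.0000; B=V−Δ·S=100.9541
Node (1,1) S=106.7200: V=(p*·0.0000+(1−p*)·43.8736)/1.09=5.2177; Δ=(0.0000−43.8736)/(123.7952−66.1664)=-0.7613; B=V−Δ·S=86.4651
Node (0,0) S=92.0000: V=(p*·5.2177+(1−p*)·43.9141)/1.09=9.3889; Δ=(5.2177−43.9141)/(106.7200−57.0400)=-0.7789; B=V−Δ·S=81.0489
Each (Δ,B) replicates both successor values, so the strategy is self-financing and V0 is arbitrage-free.

(0,0): Delta=-0.7789 Bond=81.0489
(1,0): Delta=-1.0000 Bond=100.9541
(1,1): Delta=-0.7613 Bond=86.4651
V0=9.3889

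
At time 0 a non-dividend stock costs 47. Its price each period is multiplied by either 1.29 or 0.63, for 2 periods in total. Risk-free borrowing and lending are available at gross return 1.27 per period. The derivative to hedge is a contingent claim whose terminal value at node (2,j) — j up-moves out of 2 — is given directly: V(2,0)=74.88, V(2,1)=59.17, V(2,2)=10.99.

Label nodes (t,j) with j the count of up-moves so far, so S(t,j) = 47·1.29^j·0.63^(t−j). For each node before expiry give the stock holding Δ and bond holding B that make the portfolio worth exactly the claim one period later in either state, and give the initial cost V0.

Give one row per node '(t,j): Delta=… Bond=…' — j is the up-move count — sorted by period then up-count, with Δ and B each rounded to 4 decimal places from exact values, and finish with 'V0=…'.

Risk-neutral probability p* = (R−d)/(u−d) = (1.27−0.63)/(1.29−0.63) = 0.9697.
At expiry t=2: V(2,0)=74.8800, V(2,1)=59.1700, V(2,2)=10.9900
  t=1,j=0: stock 29.6100 → up 38.1969 (V=59.1700), down 18.6543 (V=74.8800). Price 46.9654; hedge Δ=-0.8039, bond B=70.7684.
  t=1,j=1: stock 60.6300 → up 78.2127 (V=10.9900), down 38.1969 (V=59.1700). Price 9.8031; hedge Δ=-1.2040, bond B=82.8031.
  t=0,j=0: stock 47.0000 → up 60.6300 (V=9.8031), down 29.6100 (V=46.9654). Price 8.6057; hedge Δ=-1.1980, bond B=64.9122.
Each (Δ,B) replicates both successor values, so the strategy is self-financing and V0 is arbitrage-free.

(0,0): Delta=-1.1980 Bond=64.9122
(1,0): Delta=-0.8039 Bond=70.7684
(1,1): Delta=-1.2040 Bond=82.8031
V0=8.6057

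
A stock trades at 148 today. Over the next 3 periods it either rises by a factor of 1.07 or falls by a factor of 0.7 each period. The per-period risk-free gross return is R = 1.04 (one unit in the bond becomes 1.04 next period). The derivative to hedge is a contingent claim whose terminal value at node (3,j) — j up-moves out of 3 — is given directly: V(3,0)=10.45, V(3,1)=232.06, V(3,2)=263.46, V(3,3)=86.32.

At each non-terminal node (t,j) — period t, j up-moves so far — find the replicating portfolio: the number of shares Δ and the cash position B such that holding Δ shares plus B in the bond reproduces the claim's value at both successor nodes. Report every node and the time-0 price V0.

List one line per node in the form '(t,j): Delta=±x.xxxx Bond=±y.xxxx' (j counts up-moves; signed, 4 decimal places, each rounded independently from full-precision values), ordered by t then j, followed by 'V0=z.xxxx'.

(0,0): Delta=-2.4219 Bond=469.8316
(1,0): Delta=1.1745 Bond=116.0398
(1,1): Delta=-2.6295 Bond=521.5000
(2,0): Delta=8.2590 Bond=-393.0886
(2,1): Delta=0.7656 Bond=166.0140
(2,2): Delta=-2.8254 Bond=575.5670
V0=111.3957

Risk-neutral probability p* = (R−d)/(u−d) = (1.04−0.7)/(1.07−0.7) = 0.9189.
Terminal values V(3,·): V(3,0)=10.4500, V(3,1)=232.0600, V(3,2)=263.4600, V(3,3)=86.3200
Node (2,0) S=72.5200: V=(p*·232.0600+(1−p*)·10.4500)/1.04=205.8573; Δ=(232.0600−10.4500)/(77.5964−50.7640)=8.2590; B=V−Δ·S=-393.0886
Node (2,1) S=110.8520: V=(p*·263.4600+(1−p*)·232.0600)/1.04=250.8789; Δ=(263.4600−232.0600)/(118.6116−77.5964)=0.7656; B=V−Δ·S=166.0140
Node (2,2) S=169.4452: V=(p*·86.3200+(1−p*)·263.4600)/1.04=96.8103; Δ=(86.3200−263.4600)/(181.3064−118.6116)=-2.8254; B=V−Δ·S=575.5670
Node (1,0) S=103.6000: V=(p*·250.8789+(1−p*)·205.8573)/1.04=237.7197; Δ=(250.8789−205.8573)/(110.8520−72.5200)=1.1745; B=V−Δ·S=116.0398
Node (1,1) S=158.3600: V=(p*·96.8103+(1−p*)·250.8789)/1.04=105.0984; Δ=(96.8103−250.8789)/(169.4452−110.8520)=-2.6295; B=V−Δ·S=521.5000
Node (0,0) S=148.0000: V=(p*·105.0984+(1−p*)·237.7197)/1.04=111.3957; Δ=(105.0984−237.7197)/(158.3600−103.6000)=-2.4219; B=V−Δ·S=469.8316
Self-financing check: at every node Δ·S+B equals the discounted successor values.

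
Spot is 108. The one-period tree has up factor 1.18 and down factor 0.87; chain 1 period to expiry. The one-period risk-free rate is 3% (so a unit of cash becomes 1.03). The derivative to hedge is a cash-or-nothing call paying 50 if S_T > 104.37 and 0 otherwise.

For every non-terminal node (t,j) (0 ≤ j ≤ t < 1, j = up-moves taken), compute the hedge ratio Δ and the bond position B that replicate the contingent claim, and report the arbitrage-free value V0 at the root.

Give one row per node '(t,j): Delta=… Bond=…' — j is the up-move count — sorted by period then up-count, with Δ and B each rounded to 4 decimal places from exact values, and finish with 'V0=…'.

Under the risk-neutral measure, an up-move has probability p* = (R−d)/(u−d) = 0.5161 and values discount at R = 1.03.
Payoff layer (t=1): V(1,0)=0.0000, V(1,1)=50.0000
(0,0): S=108.0000. Δ = (V_up−V_dn)/(S_up−S_dn) = (50.0000−0.0000)/(127.4400−93.9600) = 1.4934. V = [p*·50.0000 + (1−p*)·0.0000]/1.03 = 25.0548. B = V − Δ·S = -136.2355.
The time-0 hedge costs 25.0548, which is the no-arbitrage price.

(0,0): Delta=1.4934 Bond=-136.2355
V0=25.0548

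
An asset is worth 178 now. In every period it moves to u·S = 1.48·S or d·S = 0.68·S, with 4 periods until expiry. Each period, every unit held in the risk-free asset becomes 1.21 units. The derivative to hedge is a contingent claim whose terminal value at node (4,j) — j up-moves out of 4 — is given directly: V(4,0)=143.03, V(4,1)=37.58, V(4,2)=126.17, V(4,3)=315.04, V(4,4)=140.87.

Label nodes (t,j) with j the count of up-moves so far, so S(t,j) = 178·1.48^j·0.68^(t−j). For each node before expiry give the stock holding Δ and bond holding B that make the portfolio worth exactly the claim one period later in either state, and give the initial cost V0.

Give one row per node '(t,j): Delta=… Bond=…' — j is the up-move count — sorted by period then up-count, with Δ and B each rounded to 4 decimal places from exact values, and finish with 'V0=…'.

No-arbitrage ⇒ martingale measure with p* = (R−d)/(u−d) = 0.6625.
Payoff layer (t=4): V(4,0)=143.0300, V(4,1)=37.5800, V(4,2)=126.1700, V(4,3)=315.0400, V(4,4)=140.8700
  t=3,j=0: stock 55.9689 → up 82.8340 (V=37.5800), down 38.0588 (V=143.0300). Price 60.4706; hedge Δ=-2.3551, bond B=192.2831.
  t=3,j=1: stock 121.8147 → up 180.2857 (V=126.1700), down 82.8340 (V=37.5800). Price 79.5627; hedge Δ=0.9091, bond B=-31.1748.
  t=3,j=2: stock 265.1260 → up 392.3865 (V=315.0400), down 180.2857 (V=126.1700). Price 207.6830; hedge Δ=0.8905, bond B=-28.4045.
  t=3,j=3: stock 577.0390 → up 854.0177 (V=140.8700), down 392.3865 (V=315.0400). Price 165.0020; hedge Δ=-0.3773, bond B=382.7145.
  t=2,j=0: stock 82.3072 → up 121.8147 (V=79.5627), down 55.9689 (V=60.4706). Price 60.4290; hedge Δ=0.2900, bond B=36.5638.
  t=2,j=1: stock 179.1392 → up 265.1260 (V=207.6830), down 121.8147 (V=79.5627). Price 135.9028; hedge Δ=0.8940, bond B=-24.2475.
  t=2,j=2: stock 389.8912 → up 577.0390 (V=165.0020), down 265.1260 (V=207.6830). Price 148.2701; hedge Δ=-0.1368, bond B=201.6213.
  t=1,j=0: stock 121.0400 → up 179.1392 (V=135.9028), down 82.3072 (V=60.4290). Price 91.2648; hedge Δ=0.7794, bond B=-3.0774.
  t=1,j=1: stock 263.4400 → up 389.8912 (V=148.2701), down 179.1392 (V=135.9028). Price 119.0877; hedge Δ=0.0587, bond B=103.6286.
  t=0,j=0: stock 178.0000 → up 263.4400 (V=119.0877), down 121.0400 (V=91.2648). Price 90.6591; hedge Δ=0.1954, bond B=55.8804.
Check: Δ(0,0)·S0 + B(0,0) = 90.6591 = V0.

(0,0): Delta=0.1954 Bond=55.8804
(1,0): Delta=0.7794 Bond=-3.0774
(1,1): Delta=0.0587 Bond=103.6286
(2,0): Delta=0.2900 Bond=36.5638
(2,1): Delta=0.8940 Bond=-24.2475
(2,2): Delta=-0.1368 Bond=201.6213
(3,0): Delta=-2.3551 Bond=192.2831
(3,1): Delta=0.9091 Bond=-31.1748
(3,2): Delta=0.8905 Bond=-28.4045
(3,3): Delta=-0.3773 Bond=382.7145
V0=90.6591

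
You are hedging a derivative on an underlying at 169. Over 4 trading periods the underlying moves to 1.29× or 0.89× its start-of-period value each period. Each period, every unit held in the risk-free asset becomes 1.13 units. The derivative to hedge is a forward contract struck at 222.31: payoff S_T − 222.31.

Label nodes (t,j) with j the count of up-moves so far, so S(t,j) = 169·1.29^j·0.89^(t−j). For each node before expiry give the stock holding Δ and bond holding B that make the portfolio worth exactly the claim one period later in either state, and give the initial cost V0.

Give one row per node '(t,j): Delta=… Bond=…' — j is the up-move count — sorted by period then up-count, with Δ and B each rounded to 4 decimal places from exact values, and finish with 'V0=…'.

Risk-neutral probability p* = (R−d)/(u−d) = (1.13−0.89)/(1.29−0.89) = 0.6000.
Payoff layer (t=4): V(4,0)=-116.2756, V(4,1)=-68.6197, V(4,2)=0.4546, V(4,3)=100.5735, V(4,4)=245.6897
  t=3,j=0: stock 119.1398 → up 153.6903 (V=-68.6197), down 106.0344 (V=-116.2756). Price -77.5948; hedge Δ=1.0000, bond B=-196.7345.
  t=3,j=1: stock 172.6857 → up 222.7646 (V=0.4546), down 153.6903 (V=-68.6197). Price -24.0488; hedge Δ=1.0000, bond B=-196.7345.
  t=3,j=2: stock 250.2973 → up 322.8835 (V=100.5735), down 222.7646 (V=0.4546). Price 53.5628; hedge Δ=1.0000, bond B=-196.7345.
  t=3,j=3: stock 362.7904 → up 467.9997 (V=245.6897), down 322.8835 (V=100.5735). Price 166.0559; hedge Δ=1.0000, bond B=-196.7345.
  t=2,j=0: stock 133.8649 → up 172.6857 (V=-24.0488), down 119.1398 (V=-77.5948). Price -40.2364; hedge Δ=1.0000, bond B=-174.1013.
  t=2,j=1: stock 194.0289 → up 250.2973 (V=53.5628), down 172.6857 (V=-24.0488). Price 19.9276; hedge Δ=1.0000, bond B=-174.1013.
  t=2,j=2: stock 281.2329 → up 362.7904 (V=166.0559), down 250.2973 (V=53.5628). Price 107.1316; hedge Δ=1.0000, bond B=-174.1013.
  t=1,j=0: stock 150.4100 → up 194.0289 (V=19.9276), down 133.8649 (V=-40.2364). Price -3.6620; hedge Δ=1.0000, bond B=-154.0720.
  t=1,j=1: stock 218.0100 → up 281.2329 (V=107.1316), down 194.0289 (V=19.9276). Price 63.9380; hedge Δ=1.0000, bond B=-154.0720.
  t=0,j=0: stock 169.0000 → up 218.0100 (V=63.9380), down 150.4100 (V=-3.6620). Price 32.6531; hedge Δ=1.0000, bond B=-136.3469.
Each (Δ,B) replicates both successor values, so the strategy is self-financing and V0 is arbitrage-free.

(0,0): Delta=1.0000 Bond=-136.3469
(1,0): Delta=1.0000 Bond=-154.0720
(1,1): Delta=1.0000 Bond=-154.0720
(2,0): Delta=1.0000 Bond=-174.1013
(2,1): Delta=1.0000 Bond=-174.1013
(2,2): Delta=1.0000 Bond=-174.1013
(3,0): Delta=1.0000 Bond=-196.7345
(3,1): Delta=1.0000 Bond=-196.7345
(3,2): Delta=1.0000 Bond=-196.7345
(3,3): Delta=1.0000 Bond=-196.7345
V0=32.6531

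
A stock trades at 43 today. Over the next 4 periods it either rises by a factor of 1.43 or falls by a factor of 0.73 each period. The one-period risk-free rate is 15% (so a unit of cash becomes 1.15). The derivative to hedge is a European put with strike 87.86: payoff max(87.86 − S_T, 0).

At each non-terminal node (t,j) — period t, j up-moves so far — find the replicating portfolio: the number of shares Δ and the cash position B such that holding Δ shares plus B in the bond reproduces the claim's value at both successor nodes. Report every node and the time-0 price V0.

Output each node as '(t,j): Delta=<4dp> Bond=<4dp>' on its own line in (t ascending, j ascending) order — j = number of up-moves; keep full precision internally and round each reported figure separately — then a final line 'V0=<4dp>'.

The replicating-portfolio and risk-neutral prices coincide; use p* = (1.15−0.73)/(1.43−0.73) = 0.6000 for the latter.
At expiry t=4: V(4,0)=75.6488, V(4,1)=63.9393, V(4,2)=41.0017, V(4,3)=0.0000, V(4,4)=0.0000
(3,0): S=16.7277. Δ = (V_up−V_dn)/(S_up−S_dn) = (63.9393−75.6488)/(23.9207−12.2112) = -1.0000. V = [p*·63.9393 + (1−p*)·75.6488]/1.15 = 59.6723. B = V − Δ·S = 76.4000.
(3,1): S=32.7680. Δ = (V_up−V_dn)/(S_up−S_dn) = (41.0017−63.9393)/(46.8583−23.9207) = -1.0000. V = [p*·41.0017 + (1−p*)·63.9393]/1.15 = 43.6320. B = V − Δ·S = 76.4000.
(3,2): S=64.1894. Δ = (V_up−V_dn)/(S_up−S_dn) = (0.0000−41.0017)/(91.7909−46.8583) = -0.9125. V = [p*·0.0000 + (1−p*)·41.0017]/1.15 = 14.2615. B = V − Δ·S = 72.8354.
(3,3): S=125.7409. Δ = (V_up−V_dn)/(S_up−S_dn) = (0.0000−0.0000)/(179.8095−91.7909) = 0.0000. V = [p*·0.0000 + (1−p*)·0.0000]/1.15 = 0.0000. B = V − Δ·S = 0.0000.
(2,0): S=22.9147. Δ = (V_up−V_dn)/(S_up−S_dn) = (43.6320−59.6723)/(32.7680−16.7277) = -1.0000. V = [p*·43.6320 + (1−p*)·59.6723]/1.15 = 43.5201. B = V − Δ·S = 66.4348.
(2,1): S=44.8877. Δ = (V_up−V_dn)/(S_up−S_dn) = (14.2615−43.6320)/(64.1894−32.7680) = -0.9347. V = [p*·14.2615 + (1−p*)·43.6320]/1.15 = 22.6171. B = V − Δ·S = 64.5750.
(2,2): S=87.9307. Δ = (V_up−V_dn)/(S_up−S_dn) = (0.0000−14.2615)/(125.7409−64.1894) = -0.2317. V = [p*·0.0000 + (1−p*)·14.2615]/1.15 = 4.9605. B = V − Δ·S = 25.3340.
(1,0): S=31.3900. Δ = (V_up−V_dn)/(S_up−S_dn) = (22.6171−43.5201)/(44.8877−22.9147) = -0.9513. V = [p*·22.6171 + (1−p*)·43.5201]/1.15 = 26.9377. B = V − Δ·S = 56.7990.
(1,1): S=61.4900. Δ = (V_up−V_dn)/(S_up−S_dn) = (4.9605−22.6171)/(87.9307−44.8877) = -0.4102. V = [p*·4.9605 + (1−p*)·22.6171]/1.15 = 10.4549. B = V − Δ·S = 35.6786.
(0,0): S=43.0000. Δ = (V_up−V_dn)/(S_up−S_dn) = (10.4549−26.9377)/(61.4900−31.3900) = -0.5476. V = [p*·10.4549 + (1−p*)·26.9377]/1.15 = 14.8244. B = V − Δ·S = 38.3711.
Self-financing check: at every node Δ·S+B equals the discounted successor values.

(0,0): Delta=-0.5476 Bond=38.3711
(1,0): Delta=-0.9513 Bond=56.7990
(1,1): Delta=-0.4102 Bond=35.6786
(2,0): Delta=-1.0000 Bond=66.4348
(2,1): Delta=-0.9347 Bond=64.5750
(2,2): Delta=-0.2317 Bond=25.3340
(3,0): Delta=-1.0000 Bond=76.4000
(3,1): Delta=-1.0000 Bond=76.4000
(3,2): Delta=-0.9125 Bond=72.8354
(3,3): Delta=0.0000 Bond=0.0000
V0=14.8244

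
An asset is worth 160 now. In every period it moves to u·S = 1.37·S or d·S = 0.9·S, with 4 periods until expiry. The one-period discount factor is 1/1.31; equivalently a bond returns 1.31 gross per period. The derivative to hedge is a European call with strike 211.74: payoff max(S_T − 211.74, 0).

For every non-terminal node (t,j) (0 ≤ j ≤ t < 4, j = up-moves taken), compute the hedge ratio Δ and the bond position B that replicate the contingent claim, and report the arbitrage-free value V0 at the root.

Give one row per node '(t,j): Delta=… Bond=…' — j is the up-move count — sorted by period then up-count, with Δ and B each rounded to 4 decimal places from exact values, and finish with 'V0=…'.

Risk-neutral probability p* = (R−d)/(u−d) = (1.31−0.9)/(1.37−0.9) = 0.8723.
Payoff layer (t=4): V(4,0)=0.0000, V(4,1)=0.0000, V(4,2)=31.5062, V(4,3)=158.5348, V(4,4)=351.9006
  t=3,j=0: stock 116.6400 → up 159.7968 (V=0.0000), down 104.9760 (V=0.0000). Price 0.0000; hedge Δ=0.0000, bond B=0.0000.
  t=3,j=1: stock 177.5520 → up 243.2462 (V=31.5062), down 159.7968 (V=0.0000). Price 20.9803; hedge Δ=0.3775, bond B=-46.0543.
  t=3,j=2: stock 270.2736 → up 370.2748 (V=158.5348), down 243.2462 (V=31.5062). Price 108.6400; hedge Δ=1.0000, bond B=-161.6336.
  t=3,j=3: stock 411.4165 → up 563.6406 (V=351.9006), down 370.2748 (V=158.5348). Price 249.7829; hedge Δ=1.0000, bond B=-161.6336.
  t=2,j=0: stock 129.6000 → up 177.5520 (V=20.9803), down 116.6400 (V=0.0000). Price 13.9710; hedge Δ=0.3444, bond B=-30.6679.
  t=2,j=1: stock 197.2800 → up 270.2736 (V=108.6400), down 177.5520 (V=20.9803). Price 74.3889; hedge Δ=0.9454, bond B=-112.1212.
  t=2,j=2: stock 300.3040 → up 411.4165 (V=249.7829), down 270.2736 (V=108.6400). Price 176.9196; hedge Δ=1.0000, bond B=-123.3844.
  t=1,j=0: stock 144.0000 → up 197.2800 (V=74.3889), down 129.6000 (V=13.9710). Price 50.8977; hedge Δ=0.8927, bond B=-77.6511.
  t=1,j=1: stock 219.2000 → up 300.3040 (V=176.9196), down 197.2800 (V=74.3889). Price 125.0615; hedge Δ=0.9952, bond B=-93.0890.
  t=0,j=0: stock 160.0000 → up 219.2000 (V=125.0615), down 144.0000 (V=50.8977). Price 88.2395; hedge Δ=0.9862, bond B=-69.5559.
Check: Δ(0,0)·S0 + B(0,0) = 88.2395 = V0.

(0,0): Delta=0.9862 Bond=-69.5559
(1,0): Delta=0.8927 Bond=-77.6511
(1,1): Delta=0.9952 Bond=-93.0890
(2,0): Delta=0.3444 Bond=-30.6679
(2,1): Delta=0.9454 Bond=-112.1212
(2,2): Delta=1.0000 Bond=-123.3844
(3,0): Delta=0.0000 Bond=0.0000
(3,1): Delta=0.3775 Bond=-46.0543
(3,2): Delta=1.0000 Bond=-161.6336
(3,3): Delta=1.0000 Bond=-161.6336
V0=88.2395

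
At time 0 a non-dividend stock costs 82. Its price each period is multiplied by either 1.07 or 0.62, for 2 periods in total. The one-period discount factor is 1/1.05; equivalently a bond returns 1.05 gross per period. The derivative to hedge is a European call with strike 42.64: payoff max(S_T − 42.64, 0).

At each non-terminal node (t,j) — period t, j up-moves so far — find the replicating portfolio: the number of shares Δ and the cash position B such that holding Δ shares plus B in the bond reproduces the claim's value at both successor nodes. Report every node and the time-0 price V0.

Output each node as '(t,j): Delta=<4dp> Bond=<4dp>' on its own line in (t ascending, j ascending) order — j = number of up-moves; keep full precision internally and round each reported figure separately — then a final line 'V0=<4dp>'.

(0,0): Delta=0.9872 Bond=-37.6099
(1,0): Delta=0.5140 Bond=-15.4295
(1,1): Delta=1.0000 Bond=-40.6095
V0=43.3442

The replicating-portfolio and risk-neutral prices coincide; use p* = (1.05−0.62)/(1.07−0.62) = 0.9556 for the latter.
Terminal values V(2,·): V(2,0)=0.0000, V(2,1)=11.7588, V(2,2)=51.2418
Node (1,0) S=50.8400: V=(p*·11.7588+(1−p*)·0.0000)/1.05=10.7011; Δ=(11.7588−0.0000)/(54.3988−31.5208)=0.5140; B=V−Δ·S=-15.4295
Node (1,1) S=87.7400: V=(p*·51.2418+(1−p*)·11.7588)/1.05=47.1305; Δ=(51.2418−11.7588)/(93.8818−54.3988)=1.0000; B=V−Δ·S=-40.6095
Node (0,0) S=82.0000: V=(p*·47.1305+(1−p*)·10.7011)/1.05=43.3442; Δ=(47.1305−10.7011)/(87.7400−50.8400)=0.9872; B=V−Δ·S=-37.6099
Each (Δ,B) replicates both successor values, so the strategy is self-financing and V0 is arbitrage-free.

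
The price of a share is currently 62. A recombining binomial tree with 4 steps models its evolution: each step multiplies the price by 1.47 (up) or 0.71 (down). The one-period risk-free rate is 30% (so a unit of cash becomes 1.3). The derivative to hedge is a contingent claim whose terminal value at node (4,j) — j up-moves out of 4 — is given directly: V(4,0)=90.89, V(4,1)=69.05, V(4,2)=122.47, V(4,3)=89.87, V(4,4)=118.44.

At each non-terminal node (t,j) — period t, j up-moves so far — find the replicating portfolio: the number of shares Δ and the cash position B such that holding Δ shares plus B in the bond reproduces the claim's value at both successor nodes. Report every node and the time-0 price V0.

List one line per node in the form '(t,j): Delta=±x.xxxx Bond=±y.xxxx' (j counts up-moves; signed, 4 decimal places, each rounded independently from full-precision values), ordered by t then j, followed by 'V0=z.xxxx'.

(0,0): Delta=0.0595 Bond=33.2207
(1,0): Delta=-0.0387 Bond=47.5104
(1,1): Delta=0.0732 Bond=41.9412
(2,0): Delta=1.1848 Bond=23.5247
(2,1): Delta=-0.2089 Bond=72.7814
(2,2): Delta=0.1125 Bond=49.2629
(3,0): Delta=-1.2950 Bond=85.6101
(3,1): Delta=1.5299 Bond=14.7265
(3,2): Delta=-0.4509 Bond=117.6348
(3,3): Delta=0.1909 Bond=48.5997
V0=36.9119

The replicating-portfolio and risk-neutral prices coincide; use p* = (1.3−0.71)/(1.47−0.71) = 0.7763 for the latter.
Payoff layer (t=4): V(4,0)=90.8900, V(4,1)=69.0500, V(4,2)=122.4700, V(4,3)=89.8700, V(4,4)=118.4400
  t=3,j=0: stock 22.1905 → up 32.6200 (V=69.0500), down 15.7552 (V=90.8900). Price 56.8733; hedge Δ=-1.2950, bond B=85.6101.
  t=3,j=1: stock 45.9437 → up 67.5372 (V=122.4700), down 32.6200 (V=69.0500). Price 85.0160; hedge Δ=1.5299, bond B=14.7265.
  t=3,j=2: stock 95.1228 → up 139.8305 (V=89.8700), down 67.5372 (V=122.4700). Price 74.7401; hedge Δ=-0.4509, bond B=117.6348.
  t=3,j=3: stock 196.9444 → up 289.5083 (V=118.4400), down 139.8305 (V=89.8700). Price 86.1918; hedge Δ=0.1909, bond B=48.5997.
  t=2,j=0: stock 31.2542 → up 45.9437 (V=85.0160), down 22.1905 (V=56.8733). Price 60.5545; hedge Δ=1.1848, bond B=23.5247.
  t=2,j=1: stock 64.7094 → up 95.1228 (V=74.7401), down 45.9437 (V=85.0160). Price 59.2605; hedge Δ=-0.2089, bond B=72.7814.
  t=2,j=2: stock 133.9758 → up 196.9444 (V=86.1918), down 95.1228 (V=74.7401). Price 64.3309; hedge Δ=0.1125, bond B=49.2629.
  t=1,j=0: stock 44.0200 → up 64.7094 (V=59.2605), down 31.2542 (V=60.5545). Price 45.8077; hedge Δ=-0.0387, bond B=47.5104.
  t=1,j=1: stock 91.1400 → up 133.9758 (V=64.3309), down 64.7094 (V=59.2605). Price 48.6129; hedge Δ=0.0732, bond B=41.9412.
  t=0,j=0: stock 62.0000 → up 91.1400 (V=48.6129), down 44.0200 (V=45.8077). Price 36.9119; hedge Δ=0.0595, bond B=33.2207.
Self-financing check: at every node Δ·S+B equals the discounted successor values.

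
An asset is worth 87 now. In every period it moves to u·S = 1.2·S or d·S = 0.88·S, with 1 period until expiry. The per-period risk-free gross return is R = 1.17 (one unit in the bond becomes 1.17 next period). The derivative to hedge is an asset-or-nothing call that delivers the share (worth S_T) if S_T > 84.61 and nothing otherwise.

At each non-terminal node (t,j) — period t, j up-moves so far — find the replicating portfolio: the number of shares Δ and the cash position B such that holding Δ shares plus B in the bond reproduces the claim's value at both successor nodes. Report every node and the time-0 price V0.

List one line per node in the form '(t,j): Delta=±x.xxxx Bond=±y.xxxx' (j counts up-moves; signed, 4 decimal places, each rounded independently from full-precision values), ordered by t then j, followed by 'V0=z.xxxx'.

No-arbitrage ⇒ martingale measure with p* = (R−d)/(u−d) = 0.9062.
At expiry t=1: V(1,0)=0.0000, V(1,1)=104.4000
(0,0): S=87.0000. Δ = (V_up−V_dn)/(S_up−S_dn) = (104.4000−0.0000)/(104.4000−76.5600) = 3.7500. V = [p*·104.4000 + (1−p*)·0.0000]/1.17 = 80.8654. B = V − Δ·S = -245.3846.
Each (Δ,B) replicates both successor values, so the strategy is self-financing and V0 is arbitrage-free.

(0,0): Delta=3.7500 Bond=-245.3846
V0=80.8654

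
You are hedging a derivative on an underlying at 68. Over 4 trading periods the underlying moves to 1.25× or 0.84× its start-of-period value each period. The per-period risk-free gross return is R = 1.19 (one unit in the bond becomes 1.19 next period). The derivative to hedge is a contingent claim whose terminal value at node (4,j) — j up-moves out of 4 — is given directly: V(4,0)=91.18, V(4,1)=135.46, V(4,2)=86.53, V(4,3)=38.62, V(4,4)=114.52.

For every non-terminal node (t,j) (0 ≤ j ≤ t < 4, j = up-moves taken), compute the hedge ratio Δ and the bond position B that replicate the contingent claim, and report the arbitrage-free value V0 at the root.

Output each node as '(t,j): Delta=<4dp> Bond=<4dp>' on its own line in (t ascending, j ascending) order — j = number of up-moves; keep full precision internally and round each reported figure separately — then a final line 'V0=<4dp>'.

(0,0): Delta=0.6246 Bond=-0.3467
(1,0): Delta=-1.3928 Bond=114.8195
(1,1): Delta=0.8570 Bond=-20.1666
(2,0): Delta=-1.5075 Bond=142.1372
(2,1): Delta=-1.3796 Bond=135.6920
(2,2): Delta=1.1146 Bond=-51.3737
(3,0): Delta=2.6796 Bond=0.3866
(3,1): Delta=-1.9898 Bond=198.0730
(3,2): Delta=-1.3093 Bond=155.1992
(3,3): Delta=1.3939 Bond=-98.2205
V0=42.1243

Under the risk-neutral measure, an up-move has probability p* = (R−d)/(u−d) = 0.8537 and values discount at R = 1.19.
Payoff layer (t=4): V(4,0)=91.1800, V(4,1)=135.4600, V(4,2)=86.5300, V(4,3)=38.6200, V(4,4)=114.5200
Node (3,0) S=40.3039: V=(p*·135.4600+(1−p*)·91.1800)/1.19=108.3866; Δ=(135.4600−91.1800)/(50.3798−33.8553)=2.6796; B=V−Δ·S=0.3866
Node (3,1) S=59.9760: V=(p*·86.5300+(1−p*)·135.4600)/1.19=78.7315; Δ=(86.5300−135.4600)/(74.9700−50.3798)=-1.9898; B=V−Δ·S=198.0730
Node (3,2) S=89.2500: V=(p*·38.6200+(1−p*)·86.5300)/1.19=38.3456; Δ=(38.6200−86.5300)/(111.5625−74.9700)=-1.3093; B=V−Δ·S=155.1992
Node (3,3) S=132.8125: V=(p*·114.5200+(1−p*)·38.6200)/1.19=86.9014; Δ=(114.5200−38.6200)/(166.0156−111.5625)=1.3939; B=V−Δ·S=-98.2205
Node (2,0) S=47.9808: V=(p*·78.7315+(1−p*)·108.3866)/1.19=69.8078; Δ=(78.7315−108.3866)/(59.9760−40.3039)=-1.5075; B=V−Δ·S=142.1372
Node (2,1) S=71.4000: V=(p*·38.3456+(1−p*)·78.7315)/1.19=37.1897; Δ=(38.3456−78.7315)/(89.2500−59.9760)=-1.3796; B=V−Δ·S=135.6920
Node (2,2) S=106.2500: V=(p*·86.9014+(1−p*)·38.3456)/1.19=67.0552; Δ=(86.9014−38.3456)/(132.8125−89.2500)=1.1146; B=V−Δ·S=-51.3737
Node (1,0) S=57.1200: V=(p*·37.1897+(1−p*)·69.8078)/1.19=35.2631; Δ=(37.1897−69.8078)/(71.4000−47.9808)=-1.3928; B=V−Δ·S=114.8195
Node (1,1) S=85.0000: V=(p*·67.0552+(1−p*)·37.1897)/1.19=52.6762; Δ=(67.0552−37.1897)/(106.2500−71.4000)=0.8570; B=V−Δ·S=-20.1666
Node (0,0) S=68.0000: V=(p*·52.6762+(1−p*)·35.2631)/1.19=42.1243; Δ=(52.6762−35.2631)/(85.0000−57.1200)=0.6246; B=V−Δ·S=-0.3467
Self-financing check: at every node Δ·S+B equals the discounted successor values.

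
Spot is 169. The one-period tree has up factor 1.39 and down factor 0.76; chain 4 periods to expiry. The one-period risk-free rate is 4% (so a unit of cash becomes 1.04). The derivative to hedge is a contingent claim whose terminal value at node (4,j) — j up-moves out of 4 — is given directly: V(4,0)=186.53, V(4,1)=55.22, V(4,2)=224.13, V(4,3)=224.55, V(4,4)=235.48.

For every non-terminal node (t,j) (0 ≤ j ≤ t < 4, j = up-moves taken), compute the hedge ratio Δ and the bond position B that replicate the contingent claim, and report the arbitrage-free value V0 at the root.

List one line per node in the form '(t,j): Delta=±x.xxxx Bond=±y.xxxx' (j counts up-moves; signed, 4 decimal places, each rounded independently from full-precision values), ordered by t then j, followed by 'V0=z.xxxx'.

(0,0): Delta=0.4016 Bond=77.0972
(1,0): Delta=0.4909 Bond=68.7006
(1,1): Delta=0.3405 Bond=94.5317
(2,0): Delta=0.0332 Bond=116.1346
(2,1): Delta=0.8038 Bond=15.5912
(2,2): Delta=0.0238 Bond=201.7151
(3,0): Delta=-2.8095 Bond=331.6690
(3,1): Delta=1.9760 Bond=-142.8312
(3,2): Delta=0.0027 Bond=215.0224
(3,3): Delta=0.0382 Bond=203.2352
V0=144.9610

Since d<R<u, set p* = (R−d)/(u−d) = 0.4444; price each node as the discounted p*-expectation of its children.
At expiry t=4: V(4,0)=186.5300, V(4,1)=55.2200, V(4,2)=224.1300, V(4,3)=224.5500, V(4,4)=235.4800
  t=3,j=0: stock 74.1869 → up 103.1199 (V=55.2200), down 56.3821 (V=186.5300). Price 123.2404; hedge Δ=-2.8095, bond B=331.6690.
  t=3,j=1: stock 135.6840 → up 188.6008 (V=224.1300), down 103.1199 (V=55.2200). Price 125.2799; hedge Δ=1.9760, bond B=-142.8312.
  t=3,j=2: stock 248.1589 → up 344.9409 (V=224.5500), down 188.6008 (V=224.1300). Price 215.6891; hedge Δ=0.0027, bond B=215.0224.
  t=3,j=3: stock 453.8696 → up 630.8788 (V=235.4800), down 344.9409 (V=224.5500). Price 220.5844; hedge Δ=0.0382, bond B=203.2352.
  t=2,j=0: stock 97.6144 → up 135.6840 (V=125.2799), down 74.1869 (V=123.2404). Price 119.3720; hedge Δ=0.0332, bond B=116.1346.
  t=2,j=1: stock 178.5316 → up 248.1589 (V=215.6891), down 135.6840 (V=125.2799). Price 159.0979; hedge Δ=0.8038, bond B=15.5912.
  t=2,j=2: stock 326.5249 → up 453.8696 (V=220.5844), down 248.1589 (V=215.6891). Price 209.4854; hedge Δ=0.0238, bond B=201.7151.
  t=1,j=0: stock 128.4400 → up 178.5316 (V=159.0979), down 97.6144 (V=119.3720). Price 131.7576; hedge Δ=0.4909, bond B=68.7006.
  t=1,j=1: stock 234.9100 → up 326.5249 (V=209.4854), down 178.5316 (V=159.0979). Price 174.5118; hedge Δ=0.3405, bond B=94.5317.
  t=0,j=0: stock 169.0000 → up 234.9100 (V=174.5118), down 128.4400 (V=131.7576). Price 144.9610; hedge Δ=0.4016, bond B=77.0972.
The time-0 hedge costs 144.9610, which is the no-arbitrage price.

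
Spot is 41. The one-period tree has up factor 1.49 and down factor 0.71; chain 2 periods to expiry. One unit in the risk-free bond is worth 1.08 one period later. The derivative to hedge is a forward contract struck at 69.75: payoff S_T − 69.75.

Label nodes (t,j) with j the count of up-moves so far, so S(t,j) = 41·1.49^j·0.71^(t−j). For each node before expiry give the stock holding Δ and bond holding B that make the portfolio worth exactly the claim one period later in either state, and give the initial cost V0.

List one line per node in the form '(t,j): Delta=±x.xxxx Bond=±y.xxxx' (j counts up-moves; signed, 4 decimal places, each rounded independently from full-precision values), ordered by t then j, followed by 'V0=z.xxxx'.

(0,0): Delta=1.0000 Bond=-59.7994
(1,0): Delta=1.0000 Bond=-64.5833
(1,1): Delta=1.0000 Bond=-64.5833
V0=-18.7994

Under the risk-neutral measure, an up-move has probability p* = (R−d)/(u−d) = 0.4744 and values discount at R = 1.08.
At expiry t=2: V(2,0)=-49.0819, V(2,1)=-26.3761, V(2,2)=21.2741
(1,0): S=29.1100. Δ = (V_up−V_dn)/(S_up−S_dn) = (-26.3761−-49.0819)/(43.3739−20.6681) = 1.0000. V = [p*·-26.3761 + (1−p*)·-49.0819]/1.08 = -35.4733. B = V − Δ·S = -64.5833.
(1,1): S=61.0900. Δ = (V_up−V_dn)/(S_up−S_dn) = (21.2741−-26.3761)/(91.0241−43.3739) = 1.0000. V = [p*·21.2741 + (1−p*)·-26.3761]/1.08 = -3.4933. B = V − Δ·S = -64.5833.
(0,0): S=41.0000. Δ = (V_up−V_dn)/(S_up−S_dn) = (-3.4933−-35.4733)/(61.0900−29.1100) = 1.0000. V = [p*·-3.4933 + (1−p*)·-35.4733]/1.08 = -18.7994. B = V − Δ·S = -59.7994.
Self-financing check: at every node Δ·S+B equals the discounted successor values.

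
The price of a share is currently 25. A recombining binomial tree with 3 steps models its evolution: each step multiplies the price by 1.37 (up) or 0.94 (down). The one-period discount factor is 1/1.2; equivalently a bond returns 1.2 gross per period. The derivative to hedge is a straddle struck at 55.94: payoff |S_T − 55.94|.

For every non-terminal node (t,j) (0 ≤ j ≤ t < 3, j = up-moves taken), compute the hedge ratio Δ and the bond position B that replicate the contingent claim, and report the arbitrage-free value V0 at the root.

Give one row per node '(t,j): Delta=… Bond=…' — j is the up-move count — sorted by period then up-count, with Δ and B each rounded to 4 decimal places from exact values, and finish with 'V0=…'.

(0,0): Delta=-0.6059 Bond=24.6544
(1,0): Delta=-1.0000 Bond=38.8472
(1,1): Delta=-0.4291 Bond=23.5294
(2,0): Delta=-1.0000 Bond=46.6167
(2,1): Delta=-1.0000 Bond=46.6167
(2,2): Delta=-0.1729 Bond=16.2167
V0=9.5075

The replicating-portfolio and risk-neutral prices coincide; use p* = (1.2−0.94)/(1.37−0.94) = 0.6047 for the latter.
At expiry t=3: V(3,0)=35.1754, V(3,1)=25.6767, V(3,2)=11.8328, V(3,3)=8.3438
  t=2,j=0: stock 22.0900 → up 30.2633 (V=25.6767), down 20.7646 (V=35.1754). Price 24.5267; hedge Δ=-1.0000, bond B=46.6167.
  t=2,j=1: stock 32.1950 → up 44.1072 (V=11.8328), down 30.2633 (V=25.6767). Price 14.4217; hedge Δ=-1.0000, bond B=46.6167.
  t=2,j=2: stock 46.9225 → up 64.2838 (V=8.3438), down 44.1072 (V=11.8328). Price 8.1027; hedge Δ=-0.1729, bond B=16.2167.
  t=1,j=0: stock 23.5000 → up 32.1950 (V=14.4217), down 22.0900 (V=24.5267). Price 15.3472; hedge Δ=-1.0000, bond B=38.8472.
  t=1,j=1: stock 34.2500 → up 46.9225 (V=8.1027), down 32.1950 (V=14.4217). Price 8.8341; hedge Δ=-0.4291, bond B=23.5294.
  t=0,j=0: stock 25.0000 → up 34.2500 (V=8.8341), down 23.5000 (V=15.3472). Price 9.5075; hedge Δ=-0.6059, bond B=24.6544.
Self-financing check: at every node Δ·S+B equals the discounted successor values.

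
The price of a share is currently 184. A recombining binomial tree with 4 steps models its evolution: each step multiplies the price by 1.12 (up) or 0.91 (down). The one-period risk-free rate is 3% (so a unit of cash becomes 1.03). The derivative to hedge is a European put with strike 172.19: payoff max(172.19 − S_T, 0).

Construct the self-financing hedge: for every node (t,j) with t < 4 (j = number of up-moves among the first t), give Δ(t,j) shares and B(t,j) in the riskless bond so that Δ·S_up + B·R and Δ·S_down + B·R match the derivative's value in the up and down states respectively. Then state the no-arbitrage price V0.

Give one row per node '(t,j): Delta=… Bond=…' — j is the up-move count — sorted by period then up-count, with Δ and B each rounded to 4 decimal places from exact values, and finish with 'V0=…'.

Since d<R<u, set p* = (R−d)/(u−d) = 0.5714; price each node as the discounted p*-expectation of its children.
Terminal payoffs: V(4,0)=46.0121, V(4,1)=16.8941, V(4,2)=0.0000, V(4,3)=0.0000, V(4,4)=0.0000
(3,0): S=138.6571. Δ = (V_up−V_dn)/(S_up−S_dn) = (16.8941−46.0121)/(155.2959−126.1779) = -1.0000. V = [p*·16.8941 + (1−p*)·46.0121]/1.03 = 28.5177. B = V − Δ·S = 167.1748.
(3,1): S=170.6548. Δ = (V_up−V_dn)/(S_up−S_dn) = (0.0000−16.8941)/(191.1334−155.2959) = -0.4714. V = [p*·0.0000 + (1−p*)·16.8941]/1.03 = 7.0294. B = V − Δ·S = 87.4775.
(3,2): S=210.0367. Δ = (V_up−V_dn)/(S_up−S_dn) = (0.0000−0.0000)/(235.2411−191.1334) = 0.0000. V = [p*·0.0000 + (1−p*)·0.0000]/1.03 = 0.0000. B = V − Δ·S = 0.0000.
(3,3): S=258.5068. Δ = (V_up−V_dn)/(S_up−S_dn) = (0.0000−0.0000)/(289.5276−235.2411) = 0.0000. V = [p*·0.0000 + (1−p*)·0.0000]/1.03 = 0.0000. B = V − Δ·S = 0.0000.
(2,0): S=152.3704. Δ = (V_up−V_dn)/(S_up−S_dn) = (7.0294−28.5177)/(170.6548−138.6571) = -0.6716. V = [p*·7.0294 + (1−p*)·28.5177]/1.03 = 15.7657. B = V − Δ·S = 118.0907.
(2,1): S=187.5328. Δ = (V_up−V_dn)/(S_up−S_dn) = (0.0000−7.0294)/(210.0367−170.6548) = -0.1785. V = [p*·0.0000 + (1−p*)·7.0294]/1.03 = 2.9249. B = V − Δ·S = 36.3984.
(2,2): S=230.8096. Δ = (V_up−V_dn)/(S_up−S_dn) = (0.0000−0.0000)/(258.5068−210.0367) = 0.0000. V = [p*·0.0000 + (1−p*)·0.0000]/1.03 = 0.0000. B = V − Δ·S = 0.0000.
(1,0): S=167.4400. Δ = (V_up−V_dn)/(S_up−S_dn) = (2.9249−15.7657)/(187.5328−152.3704) = -0.3652. V = [p*·2.9249 + (1−p*)·15.7657]/1.03 = 8.1826. B = V − Δ·S = 69.3295.
(1,1): S=206.0800. Δ = (V_up−V_dn)/(S_up−S_dn) = (0.0000−2.9249)/(230.8096−187.5328) = -0.0676. V = [p*·0.0000 + (1−p*)·2.9249]/1.03 = 1.2170. B = V − Δ·S = 15.1450.
(0,0): S=184.0000. Δ = (V_up−V_dn)/(S_up−S_dn) = (1.2170−8.1826)/(206.0800−167.4400) = -0.1803. V = [p*·1.2170 + (1−p*)·8.1826]/1.03 = 4.0799. B = V − Δ·S = 37.2494.
Each (Δ,B) replicates both successor values, so the strategy is self-financing and V0 is arbitrage-free.

(0,0): Delta=-0.1803 Bond=37.2494
(1,0): Delta=-0.3652 Bond=69.3295
(1,1): Delta=-0.0676 Bond=15.1450
(2,0): Delta=-0.6716 Bond=118.0907
(2,1): Delta=-0.1785 Bond=36.3984
(2,2): Delta=0.0000 Bond=0.0000
(3,0): Delta=-1.0000 Bond=167.1748
(3,1): Delta=-0.4714 Bond=87.4775
(3,2): Delta=0.0000 Bond=0.0000
(3,3): Delta=0.0000 Bond=0.0000
V0=4.0799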